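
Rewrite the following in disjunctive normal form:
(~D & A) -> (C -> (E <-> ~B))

(~D & A) -> (C -> (E <-> ~B))
≡ ~(~D & A) | (C -> (E <-> ~B))   — eliminate ->
≡ ~(~D & A) | ~C | (E <-> ~B)   — eliminate ->
≡ ~(~D & A) | ~C | ((E -> ~B) & (~B -> E))   — eliminate <->
≡ ~(~D & A) | ~C | ((~E | ~B) & (~B -> E))   — eliminate ->
≡ ~(~D & A) | ~C | ((~E | ~B) & (~~B | E))   — eliminate ->
≡ ~~D | ~A | ~C | ((~E | ~B) & (~~B | E))   — De Morgan
≡ D | ~A | ~C | ((~E | ~B) & (~~B | E))   — double negation
≡ D | ~A | ~C | ((~E | ~B) & (B | E))   — double negation
≡ D | ~A | ~C | (~E & B) | (~E & E) | (~B & B) | (~B & E)   — distribute & over |
≡ D | ~A | ~C | (~E & B) | (~B & E)   — simplify

D | ~A | ~C | (~E & B) | (~B & E)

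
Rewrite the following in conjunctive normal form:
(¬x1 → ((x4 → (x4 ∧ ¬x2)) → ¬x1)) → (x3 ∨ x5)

(¬x1 ∨ x3 ∨ x5) ∧ (¬x4 ∨ ¬x2 ∨ x3 ∨ x5) ∧ (x1 ∨ x3 ∨ x5)

(¬x1 → ((x4 → (x4 ∧ ¬x2)) → ¬x1)) → (x3 ∨ x5)
≡ ¬(¬x1 → ((x4 → (x4 ∧ ¬x2)) → ¬x1)) ∨ x3 ∨ x5   [eliminate →]
≡ ¬(¬¬x1 ∨ ((x4 → (x4 ∧ ¬x2)) → ¬x1)) ∨ x3 ∨ x5   [eliminate →]
≡ ¬(¬¬x1 ∨ ¬(x4 → (x4 ∧ ¬x2)) ∨ ¬x1) ∨ x3 ∨ x5   [eliminate →]
≡ ¬(¬¬x1 ∨ ¬(¬x4 ∨ (x4 ∧ ¬x2)) ∨ ¬x1) ∨ x3 ∨ x5   [eliminate →]
≡ (¬¬¬x1 ∧ ¬¬(¬x4 ∨ (x4 ∧ ¬x2)) ∧ ¬¬x1) ∨ x3 ∨ x5   [De Morgan]
≡ (¬x1 ∧ ¬¬(¬x4 ∨ (x4 ∧ ¬x2)) ∧ ¬¬x1) ∨ x3 ∨ x5   [double negation]
≡ (¬x1 ∧ (¬x4 ∨ (x4 ∧ ¬x2)) ∧ ¬¬x1) ∨ x3 ∨ x5   [double negation]
≡ (¬x1 ∧ (¬x4 ∨ (x4 ∧ ¬x2)) ∧ x1) ∨ x3 ∨ x5   [double negation]
≡ (¬x1 ∨ x3 ∨ x5) ∧ (¬x4 ∨ x4 ∨ x3 ∨ x5) ∧ (¬x4 ∨ ¬x2 ∨ x3 ∨ x5) ∧ (x1 ∨ x3 ∨ x5)   [distribute ∨ over ∧]
≡ (¬x1 ∨ x3 ∨ x5) ∧ (¬x4 ∨ ¬x2 ∨ x3 ∨ x5) ∧ (x1 ∨ x3 ∨ x5)   [simplify]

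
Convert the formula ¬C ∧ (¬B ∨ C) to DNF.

¬C ∧ (¬B ∨ C)
≡ (¬C ∧ ¬B) ∨ (¬C ∧ C)
≡ ¬C ∧ ¬B

¬C ∧ ¬B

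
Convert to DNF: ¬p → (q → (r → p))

¬p → (q → (r → p))
≡ ¬¬p ∨ (q → (r → p))   [eliminate →]
≡ ¬¬p ∨ ¬q ∨ (r → p)   [eliminate →]
≡ ¬¬p ∨ ¬q ∨ ¬r ∨ p   [eliminate →]
≡ p ∨ ¬q ∨ ¬r ∨ p   [double negation]
≡ p ∨ ¬q ∨ ¬r   [simplify]

p ∨ ¬q ∨ ¬r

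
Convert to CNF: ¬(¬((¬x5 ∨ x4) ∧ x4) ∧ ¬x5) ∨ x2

¬(¬((¬x5 ∨ x4) ∧ x4) ∧ ¬x5) ∨ x2
≡ ¬¬((¬x5 ∨ x4) ∧ x4) ∨ ¬¬x5 ∨ x2   [De Morgan]
≡ ((¬x5 ∨ x4) ∧ x4) ∨ ¬¬x5 ∨ x2   [double negation]
≡ ((¬x5 ∨ x4) ∧ x4) ∨ x5 ∨ x2   [double negation]
≡ (¬x5 ∨ x4 ∨ x5 ∨ x2) ∧ (x4 ∨ x5 ∨ x2)   [distribute ∨ over ∧]
≡ x4 ∨ x5 ∨ x2   [simplify]

x4 ∨ x5 ∨ x2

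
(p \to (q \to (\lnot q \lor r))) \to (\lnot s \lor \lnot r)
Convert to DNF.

(p \to (q \to (\lnot q \lor r))) \to (\lnot s \lor \lnot r)
≡ \lnot (p \to (q \to (\lnot q \lor r))) \lor \lnot s \lor \lnot r   [eliminate \to]
≡ \lnot (\lnot p \lor (q \to (\lnot q \lor r))) \lor \lnot s \lor \lnot r   [eliminate \to]
≡ \lnot (\lnot p \lor \lnot q \lor \lnot q \lor r) \lor \lnot s \lor \lnot r   [eliminate \to]
≡ (\lnot \lnot p \land \lnot \lnot q \land \lnot \lnot q \land \lnot r) \lor \lnot s \lor \lnot r   [De Morgan]
≡ (p \land \lnot \lnot q \land \lnot \lnot q \land \lnot r) \lor \lnot s \lor \lnot r   [double negation]
≡ (p \land q \land \lnot \lnot q \land \lnot r) \lor \lnot s \lor \lnot r   [double negation]
≡ (p \land q \land q \land \lnot r) \lor \lnot s \lor \lnot r   [double negation]
≡ \lnot s \lor \lnot r   [simplify]

\lnot s \lor \lnot r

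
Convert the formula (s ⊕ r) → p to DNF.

(s ⊕ r) → p
≡ ¬(s ⊕ r) ∨ p   (eliminate →)
≡ ¬((s ∧ ¬r) ∨ (¬s ∧ r)) ∨ p   (expand ⊕)
≡ (¬(s ∧ ¬r) ∧ ¬(¬s ∧ r)) ∨ p   (De Morgan)
≡ ((¬s ∨ ¬¬r) ∧ ¬(¬s ∧ r)) ∨ p   (De Morgan)
≡ ((¬s ∨ r) ∧ ¬(¬s ∧ r)) ∨ p   (double negation)
≡ ((¬s ∨ r) ∧ (¬¬s ∨ ¬r)) ∨ p   (De Morgan)
≡ ((¬s ∨ r) ∧ (s ∨ ¬r)) ∨ p   (double negation)
≡ (¬s ∧ s) ∨ (¬s ∧ ¬r) ∨ (r ∧ s) ∨ (r ∧ ¬r) ∨ p   (distribute ∧ over ∨)
≡ (¬s ∧ ¬r) ∨ (r ∧ s) ∨ p   (simplify)

(¬s ∧ ¬r) ∨ (r ∧ s) ∨ p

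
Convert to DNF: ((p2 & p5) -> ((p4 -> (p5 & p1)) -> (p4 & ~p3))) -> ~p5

((p2 & p5) -> ((p4 -> (p5 & p1)) -> (p4 & ~p3))) -> ~p5
⇔ ~((p2 & p5) -> ((p4 -> (p5 & p1)) -> (p4 & ~p3))) | ~p5
⇔ ~(~(p2 & p5) | ((p4 -> (p5 & p1)) -> (p4 & ~p3))) | ~p5
⇔ ~(~(p2 & p5) | ~(p4 -> (p5 & p1)) | (p4 & ~p3)) | ~p5
⇔ ~(~(p2 & p5) | ~(~p4 | (p5 & p1)) | (p4 & ~p3)) | ~p5
⇔ (~~(p2 & p5) & ~~(~p4 | (p5 & p1)) & ~(p4 & ~p3)) | ~p5
⇔ (p2 & p5 & ~~(~p4 | (p5 & p1)) & ~(p4 & ~p3)) | ~p5
⇔ (p2 & p5 & (~p4 | (p5 & p1)) & ~(p4 & ~p3)) | ~p5
⇔ (p2 & p5 & (~p4 | (p5 & p1)) & (~p4 | ~~p3)) | ~p5
⇔ (p2 & p5 & (~p4 | (p5 & p1)) & (~p4 | p3)) | ~p5
⇔ (p2 & p5 & ~p4 & ~p4) | (p2 & p5 & ~p4 & p3) | (p2 & p5 & p5 & p1 & ~p4) | (p2 & p5 & p5 & p1 & p3) | ~p5
⇔ (p2 & p5 & ~p4) | (p2 & p5 & p1 & p3) | ~p5

(p2 & p5 & ~p4) | (p2 & p5 & p1 & p3) | ~p5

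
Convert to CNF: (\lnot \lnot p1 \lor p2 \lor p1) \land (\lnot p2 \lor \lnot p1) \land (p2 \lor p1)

(p1 \lor p2) \land (\lnot p2 \lor \lnot p1)

(\lnot \lnot p1 \lor p2 \lor p1) \land (\lnot p2 \lor \lnot p1) \land (p2 \lor p1)
⇔ (p1 \lor p2 \lor p1) \land (\lnot p2 \lor \lnot p1) \land (p2 \lor p1)   [double negation]
⇔ (p1 \lor p2) \land (\lnot p2 \lor \lnot p1)   [simplify]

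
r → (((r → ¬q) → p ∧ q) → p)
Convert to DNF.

r → (((r → ¬q) → p ∧ q) → p)
= ¬r ∨ (((r → ¬q) → p ∧ q) → p)   (eliminate →)
= ¬r ∨ ¬((r → ¬q) → p ∧ q) ∨ p   (eliminate →)
= ¬r ∨ ¬(¬(r → ¬q) ∨ p ∧ q) ∨ p   (eliminate →)
= ¬r ∨ ¬(¬(¬r ∨ ¬q) ∨ p ∧ q) ∨ p   (eliminate →)
= ¬r ∨ ¬¬(¬r ∨ ¬q) ∧ ¬(p ∧ q) ∨ p   (De Morgan)
= ¬r ∨ (¬r ∨ ¬q) ∧ ¬(p ∧ q) ∨ p   (double negation)
= ¬r ∨ (¬r ∨ ¬q) ∧ (¬p ∨ ¬q) ∨ p   (De Morgan)
= ¬r ∨ ¬r ∧ ¬p ∨ ¬r ∧ ¬q ∨ ¬q ∧ ¬p ∨ ¬q ∧ ¬q ∨ p   (distribute ∧ over ∨)
= ¬r ∨ ¬q ∨ p   (simplify)

¬r ∨ ¬q ∨ p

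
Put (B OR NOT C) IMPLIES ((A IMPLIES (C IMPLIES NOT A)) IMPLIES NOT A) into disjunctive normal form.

(B OR NOT C) IMPLIES ((A IMPLIES (C IMPLIES NOT A)) IMPLIES NOT A)
⇔ NOT (B OR NOT C) OR ((A IMPLIES (C IMPLIES NOT A)) IMPLIES NOT A)   [eliminate IMPLIES]
⇔ NOT (B OR NOT C) OR NOT (A IMPLIES (C IMPLIES NOT A)) OR NOT A   [eliminate IMPLIES]
⇔ NOT (B OR NOT C) OR NOT (NOT A OR (C IMPLIES NOT A)) OR NOT A   [eliminate IMPLIES]
⇔ NOT (B OR NOT C) OR NOT (NOT A OR NOT C OR NOT A) OR NOT A   [eliminate IMPLIES]
⇔ (NOT B AND NOT NOT C) OR NOT (NOT A OR NOT C OR NOT A) OR NOT A   [De Morgan]
⇔ (NOT B AND C) OR NOT (NOT A OR NOT C OR NOT A) OR NOT A   [double negation]
⇔ (NOT B AND C) OR (NOT NOT A AND NOT NOT C AND NOT NOT A) OR NOT A   [De Morgan]
⇔ (NOT B AND C) OR (A AND NOT NOT C AND NOT NOT A) OR NOT A   [double negation]
⇔ (NOT B AND C) OR (A AND C AND NOT NOT A) OR NOT A   [double negation]
⇔ (NOT B AND C) OR (A AND C AND A) OR NOT A   [double negation]
⇔ (NOT B AND C) OR (A AND C) OR NOT A   [simplify]

(NOT B AND C) OR (A AND C) OR NOT A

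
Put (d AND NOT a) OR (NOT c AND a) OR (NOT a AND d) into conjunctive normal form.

(d AND NOT a) OR (NOT c AND a) OR (NOT a AND d)
≡ (d OR NOT c OR NOT a) AND (d OR NOT c OR d) AND (d OR a OR NOT a) AND (d OR a OR d) AND (NOT a OR NOT c OR NOT a) AND (NOT a OR NOT c OR d) AND (NOT a OR a OR NOT a) AND (NOT a OR a OR d)   (distribute OR over AND)
≡ (d OR NOT c) AND (d OR a) AND (NOT a OR NOT c)   (simplify)

(d OR NOT c) AND (d OR a) AND (NOT a OR NOT c)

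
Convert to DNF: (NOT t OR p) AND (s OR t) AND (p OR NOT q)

(NOT t OR p) AND (s OR t) AND (p OR NOT q)
⇔ (NOT t AND s AND p) OR (NOT t AND s AND NOT q) OR (NOT t AND t AND p) OR (NOT t AND t AND NOT q) OR (p AND s AND p) OR (p AND s AND NOT q) OR (p AND t AND p) OR (p AND t AND NOT q)   [distribute AND over OR]
⇔ (NOT t AND s AND NOT q) OR (p AND s) OR (p AND t)   [simplify]

(NOT t AND s AND NOT q) OR (p AND s) OR (p AND t)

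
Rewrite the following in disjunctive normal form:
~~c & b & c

c & b

~~c & b & c
≡ c & b & c   (double negation)
≡ c & b   (simplify)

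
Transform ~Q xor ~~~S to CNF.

~Q xor ~~~S
⇔ (~Q | ~~~S) & ~(~Q & ~~~S)
⇔ (~Q | ~S) & ~(~Q & ~~~S)
⇔ (~Q | ~S) & (~~Q | ~~~~S)
⇔ (~Q | ~S) & (Q | ~~~~S)
⇔ (~Q | ~S) & (Q | ~~S)
⇔ (~Q | ~S) & (Q | S)

(~Q | ~S) & (Q | S)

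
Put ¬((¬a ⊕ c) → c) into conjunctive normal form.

(¬a ∨ c) ∧ ¬c

¬((¬a ⊕ c) → c)
= ¬(¬(¬a ⊕ c) ∨ c)   [eliminate →]
= ¬(¬((¬a ∨ c) ∧ ¬(¬a ∧ c)) ∨ c)   [expand ⊕]
= ¬¬((¬a ∨ c) ∧ ¬(¬a ∧ c)) ∧ ¬c   [De Morgan]
= (¬a ∨ c) ∧ ¬(¬a ∧ c) ∧ ¬c   [double negation]
= (¬a ∨ c) ∧ (¬¬a ∨ ¬c) ∧ ¬c   [De Morgan]
= (¬a ∨ c) ∧ (a ∨ ¬c) ∧ ¬c   [double negation]
= (¬a ∨ c) ∧ ¬c   [simplify]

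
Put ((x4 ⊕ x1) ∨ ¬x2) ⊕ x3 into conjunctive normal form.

(x4 ∨ x1 ∨ ¬x2 ∨ x3) ∧ (¬x4 ∨ ¬x1 ∨ ¬x2 ∨ x3) ∧ (¬x4 ∨ x1 ∨ ¬x3) ∧ (¬x1 ∨ x4 ∨ ¬x3) ∧ (x2 ∨ ¬x3)

((x4 ⊕ x1) ∨ ¬x2) ⊕ x3
⇔ ((x4 ⊕ x1) ∨ ¬x2 ∨ x3) ∧ ¬(((x4 ⊕ x1) ∨ ¬x2) ∧ x3)
⇔ (((x4 ∨ x1) ∧ ¬(x4 ∧ x1)) ∨ ¬x2 ∨ x3) ∧ ¬(((x4 ⊕ x1) ∨ ¬x2) ∧ x3)
⇔ (((x4 ∨ x1) ∧ ¬(x4 ∧ x1)) ∨ ¬x2 ∨ x3) ∧ ¬((((x4 ∨ x1) ∧ ¬(x4 ∧ x1)) ∨ ¬x2) ∧ x3)
⇔ (((x4 ∨ x1) ∧ (¬x4 ∨ ¬x1)) ∨ ¬x2 ∨ x3) ∧ ¬((((x4 ∨ x1) ∧ ¬(x4 ∧ x1)) ∨ ¬x2) ∧ x3)
⇔ (((x4 ∨ x1) ∧ (¬x4 ∨ ¬x1)) ∨ ¬x2 ∨ x3) ∧ (¬(((x4 ∨ x1) ∧ ¬(x4 ∧ x1)) ∨ ¬x2) ∨ ¬x3)
⇔ (((x4 ∨ x1) ∧ (¬x4 ∨ ¬x1)) ∨ ¬x2 ∨ x3) ∧ ((¬((x4 ∨ x1) ∧ ¬(x4 ∧ x1)) ∧ ¬¬x2) ∨ ¬x3)
⇔ (((x4 ∨ x1) ∧ (¬x4 ∨ ¬x1)) ∨ ¬x2 ∨ x3) ∧ (((¬(x4 ∨ x1) ∨ ¬¬(x4 ∧ x1)) ∧ ¬¬x2) ∨ ¬x3)
⇔ (((x4 ∨ x1) ∧ (¬x4 ∨ ¬x1)) ∨ ¬x2 ∨ x3) ∧ ((((¬x4 ∧ ¬x1) ∨ ¬¬(x4 ∧ x1)) ∧ ¬¬x2) ∨ ¬x3)
⇔ (((x4 ∨ x1) ∧ (¬x4 ∨ ¬x1)) ∨ ¬x2 ∨ x3) ∧ ((((¬x4 ∧ ¬x1) ∨ (x4 ∧ x1)) ∧ ¬¬x2) ∨ ¬x3)
⇔ (((x4 ∨ x1) ∧ (¬x4 ∨ ¬x1)) ∨ ¬x2 ∨ x3) ∧ ((((¬x4 ∧ ¬x1) ∨ (x4 ∧ x1)) ∧ x2) ∨ ¬x3)
⇔ (x4 ∨ x1 ∨ ¬x2 ∨ x3) ∧ (¬x4 ∨ ¬x1 ∨ ¬x2 ∨ x3) ∧ (¬x4 ∨ x4 ∨ ¬x3) ∧ (¬x4 ∨ x1 ∨ ¬x3) ∧ (¬x1 ∨ x4 ∨ ¬x3) ∧ (¬x1 ∨ x1 ∨ ¬x3) ∧ (x2 ∨ ¬x3)
⇔ (x4 ∨ x1 ∨ ¬x2 ∨ x3) ∧ (¬x4 ∨ ¬x1 ∨ ¬x2 ∨ x3) ∧ (¬x4 ∨ x1 ∨ ¬x3) ∧ (¬x1 ∨ x4 ∨ ¬x3) ∧ (x2 ∨ ¬x3)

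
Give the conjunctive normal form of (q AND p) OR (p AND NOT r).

(q AND p) OR (p AND NOT r)
≡ (q OR p) AND (q OR NOT r) AND (p OR p) AND (p OR NOT r)
≡ (q OR NOT r) AND p

(q OR NOT r) AND p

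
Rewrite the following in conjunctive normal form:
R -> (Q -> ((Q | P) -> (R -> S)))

~R | ~Q | S

R -> (Q -> ((Q | P) -> (R -> S)))
≡ ~R | (Q -> ((Q | P) -> (R -> S)))
≡ ~R | ~Q | ((Q | P) -> (R -> S))
≡ ~R | ~Q | ~(Q | P) | (R -> S)
≡ ~R | ~Q | ~(Q | P) | ~R | S
≡ ~R | ~Q | (~Q & ~P) | ~R | S
≡ (~R | ~Q | ~Q | ~R | S) & (~R | ~Q | ~P | ~R | S)
≡ ~R | ~Q | S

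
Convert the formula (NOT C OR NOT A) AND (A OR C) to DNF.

(NOT C AND A) OR (NOT A AND C)

(NOT C OR NOT A) AND (A OR C)
≡ (NOT C AND A) OR (NOT C AND C) OR (NOT A AND A) OR (NOT A AND C)   (distribute AND over OR)
≡ (NOT C AND A) OR (NOT A AND C)   (simplify)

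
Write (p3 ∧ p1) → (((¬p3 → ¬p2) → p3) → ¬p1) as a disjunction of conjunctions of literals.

(p3 ∧ p1) → (((¬p3 → ¬p2) → p3) → ¬p1)
⇔ ¬(p3 ∧ p1) ∨ (((¬p3 → ¬p2) → p3) → ¬p1)   [eliminate →]
⇔ ¬(p3 ∧ p1) ∨ ¬((¬p3 → ¬p2) → p3) ∨ ¬p1   [eliminate →]
⇔ ¬(p3 ∧ p1) ∨ ¬(¬(¬p3 → ¬p2) ∨ p3) ∨ ¬p1   [eliminate →]
⇔ ¬(p3 ∧ p1) ∨ ¬(¬(¬¬p3 ∨ ¬p2) ∨ p3) ∨ ¬p1   [eliminate →]
⇔ ¬p3 ∨ ¬p1 ∨ ¬(¬(¬¬p3 ∨ ¬p2) ∨ p3) ∨ ¬p1   [De Morgan]
⇔ ¬p3 ∨ ¬p1 ∨ (¬¬(¬¬p3 ∨ ¬p2) ∧ ¬p3) ∨ ¬p1   [De Morgan]
⇔ ¬p3 ∨ ¬p1 ∨ ((¬¬p3 ∨ ¬p2) ∧ ¬p3) ∨ ¬p1   [double negation]
⇔ ¬p3 ∨ ¬p1 ∨ ((p3 ∨ ¬p2) ∧ ¬p3) ∨ ¬p1   [double negation]
⇔ ¬p3 ∨ ¬p1 ∨ (p3 ∧ ¬p3) ∨ (¬p2 ∧ ¬p3) ∨ ¬p1   [distribute ∧ over ∨]
⇔ ¬p3 ∨ ¬p1   [simplify]

¬p3 ∨ ¬p1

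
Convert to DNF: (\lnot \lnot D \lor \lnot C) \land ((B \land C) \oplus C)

(\lnot \lnot D \lor \lnot C) \land ((B \land C) \oplus C)
= (\lnot \lnot D \lor \lnot C) \land ((B \land C \land \lnot C) \lor (\lnot (B \land C) \land C))   — expand \oplus
= (D \lor \lnot C) \land ((B \land C \land \lnot C) \lor (\lnot (B \land C) \land C))   — double negation
= (D \lor \lnot C) \land ((B \land C \land \lnot C) \lor ((\lnot B \lor \lnot C) \land C))   — De Morgan
= (D \land B \land C \land \lnot C) \lor (D \land \lnot B \land C) \lor (D \land \lnot C \land C) \lor (\lnot C \land B \land C \land \lnot C) \lor (\lnot C \land \lnot B \land C) \lor (\lnot C \land \lnot C \land C)   — distribute \land over \lor
= D \land \lnot B \land C   — simplify

D \land \lnot B \land C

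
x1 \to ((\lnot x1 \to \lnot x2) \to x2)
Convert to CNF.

\lnot x1 \lor x2

x1 \to ((\lnot x1 \to \lnot x2) \to x2)
⇔ \lnot x1 \lor ((\lnot x1 \to \lnot x2) \to x2)
⇔ \lnot x1 \lor \lnot (\lnot x1 \to \lnot x2) \lor x2
⇔ \lnot x1 \lor \lnot (\lnot \lnot x1 \lor \lnot x2) \lor x2
⇔ \lnot x1 \lor (\lnot \lnot \lnot x1 \land \lnot \lnot x2) \lor x2
⇔ \lnot x1 \lor (\lnot x1 \land \lnot \lnot x2) \lor x2
⇔ \lnot x1 \lor (\lnot x1 \land x2) \lor x2
⇔ (\lnot x1 \lor \lnot x1 \lor x2) \land (\lnot x1 \lor x2 \lor x2)
⇔ \lnot x1 \lor x2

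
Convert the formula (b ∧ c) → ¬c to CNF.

¬b ∨ ¬c

(b ∧ c) → ¬c
≡ ¬(b ∧ c) ∨ ¬c   — eliminate →
≡ ¬b ∨ ¬c ∨ ¬c   — De Morgan
≡ ¬b ∨ ¬c   — simplify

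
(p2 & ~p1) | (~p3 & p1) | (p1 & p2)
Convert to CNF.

(p2 | ~p3) & (p2 | p1)

(p2 & ~p1) | (~p3 & p1) | (p1 & p2)
= (p2 | ~p3 | p1) & (p2 | ~p3 | p2) & (p2 | p1 | p1) & (p2 | p1 | p2) & (~p1 | ~p3 | p1) & (~p1 | ~p3 | p2) & (~p1 | p1 | p1) & (~p1 | p1 | p2)   [distribute | over &]
= (p2 | ~p3) & (p2 | p1)   [simplify]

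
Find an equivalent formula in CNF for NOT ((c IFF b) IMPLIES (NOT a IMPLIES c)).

(NOT b OR c) AND NOT a AND NOT c

NOT ((c IFF b) IMPLIES (NOT a IMPLIES c))
≡ NOT (NOT (c IFF b) OR (NOT a IMPLIES c))   — eliminate IMPLIES
≡ NOT (NOT ((c IMPLIES b) AND (b IMPLIES c)) OR (NOT a IMPLIES c))   — eliminate IFF
≡ NOT (NOT ((NOT c OR b) AND (b IMPLIES c)) OR (NOT a IMPLIES c))   — eliminate IMPLIES
≡ NOT (NOT ((NOT c OR b) AND (NOT b OR c)) OR (NOT a IMPLIES c))   — eliminate IMPLIES
≡ NOT (NOT ((NOT c OR b) AND (NOT b OR c)) OR NOT NOT a OR c)   — eliminate IMPLIES
≡ NOT NOT ((NOT c OR b) AND (NOT b OR c)) AND NOT NOT NOT a AND NOT c   — De Morgan
≡ (NOT c OR b) AND (NOT b OR c) AND NOT NOT NOT a AND NOT c   — double negation
≡ (NOT c OR b) AND (NOT b OR c) AND NOT a AND NOT c   — double negation
≡ (NOT b OR c) AND NOT a AND NOT c   — simplify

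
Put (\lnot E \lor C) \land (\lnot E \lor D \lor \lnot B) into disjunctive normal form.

\lnot E \lor (C \land D) \lor (C \land \lnot B)

(\lnot E \lor C) \land (\lnot E \lor D \lor \lnot B)
= (\lnot E \land \lnot E) \lor (\lnot E \land D) \lor (\lnot E \land \lnot B) \lor (C \land \lnot E) \lor (C \land D) \lor (C \land \lnot B)   (distribute \land over \lor)
= \lnot E \lor (C \land D) \lor (C \land \lnot B)   (simplify)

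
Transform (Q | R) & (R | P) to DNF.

(Q | R) & (R | P)
⇔ (Q & R) | (Q & P) | (R & R) | (R & P)
⇔ (Q & P) | R

(Q & P) | R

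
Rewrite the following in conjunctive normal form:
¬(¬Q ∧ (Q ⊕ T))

Q ∨ ¬T

¬(¬Q ∧ (Q ⊕ T))
= ¬(¬Q ∧ (Q ∨ T) ∧ ¬(Q ∧ T))   [expand ⊕]
= ¬¬Q ∨ ¬(Q ∨ T) ∨ ¬¬(Q ∧ T)   [De Morgan]
= Q ∨ ¬(Q ∨ T) ∨ ¬¬(Q ∧ T)   [double negation]
= Q ∨ (¬Q ∧ ¬T) ∨ ¬¬(Q ∧ T)   [De Morgan]
= Q ∨ (¬Q ∧ ¬T) ∨ (Q ∧ T)   [double negation]
= (Q ∨ ¬Q ∨ Q) ∧ (Q ∨ ¬Q ∨ T) ∧ (Q ∨ ¬T ∨ Q) ∧ (Q ∨ ¬T ∨ T)   [distribute ∨ over ∧]
= Q ∨ ¬T   [simplify]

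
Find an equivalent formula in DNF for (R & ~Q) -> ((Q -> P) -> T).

~R | Q | T

(R & ~Q) -> ((Q -> P) -> T)
= ~(R & ~Q) | ((Q -> P) -> T)   [eliminate ->]
= ~(R & ~Q) | ~(Q -> P) | T   [eliminate ->]
= ~(R & ~Q) | ~(~Q | P) | T   [eliminate ->]
= ~R | ~~Q | ~(~Q | P) | T   [De Morgan]
= ~R | Q | ~(~Q | P) | T   [double negation]
= ~R | Q | (~~Q & ~P) | T   [De Morgan]
= ~R | Q | (Q & ~P) | T   [double negation]
= ~R | Q | T   [simplify]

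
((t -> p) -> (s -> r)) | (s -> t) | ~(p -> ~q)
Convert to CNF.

((t -> p) -> (s -> r)) | (s -> t) | ~(p -> ~q)
≡ ~(t -> p) | (s -> r) | (s -> t) | ~(p -> ~q)   [eliminate ->]
≡ ~(~t | p) | (s -> r) | (s -> t) | ~(p -> ~q)   [eliminate ->]
≡ ~(~t | p) | ~s | r | (s -> t) | ~(p -> ~q)   [eliminate ->]
≡ ~(~t | p) | ~s | r | ~s | t | ~(p -> ~q)   [eliminate ->]
≡ ~(~t | p) | ~s | r | ~s | t | ~(~p | ~q)   [eliminate ->]
≡ (~~t & ~p) | ~s | r | ~s | t | ~(~p | ~q)   [De Morgan]
≡ (t & ~p) | ~s | r | ~s | t | ~(~p | ~q)   [double negation]
≡ (t & ~p) | ~s | r | ~s | t | (~~p & ~~q)   [De Morgan]
≡ (t & ~p) | ~s | r | ~s | t | (p & ~~q)   [double negation]
≡ (t & ~p) | ~s | r | ~s | t | (p & q)   [double negation]
≡ (t | ~s | r | ~s | t | p) & (t | ~s | r | ~s | t | q) & (~p | ~s | r | ~s | t | p) & (~p | ~s | r | ~s | t | q)   [distribute | over &]
≡ (t | ~s | r | p) & (t | ~s | r | q)   [simplify]

(t | ~s | r | p) & (t | ~s | r | q)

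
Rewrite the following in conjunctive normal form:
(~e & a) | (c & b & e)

(~e | c) & (~e | b) & (a | c) & (a | b) & (a | e)

(~e & a) | (c & b & e)
≡ (~e | c) & (~e | b) & (~e | e) & (a | c) & (a | b) & (a | e)   [distribute | over &]
≡ (~e | c) & (~e | b) & (a | c) & (a | b) & (a | e)   [simplify]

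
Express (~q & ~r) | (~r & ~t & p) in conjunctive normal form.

(~q & ~r) | (~r & ~t & p)
≡ (~q | ~r) & (~q | ~t) & (~q | p) & (~r | ~r) & (~r | ~t) & (~r | p)   [distribute | over &]
≡ (~q | ~t) & (~q | p) & ~r   [simplify]

(~q | ~t) & (~q | p) & ~r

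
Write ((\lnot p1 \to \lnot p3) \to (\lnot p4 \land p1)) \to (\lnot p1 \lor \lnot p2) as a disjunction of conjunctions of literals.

(p1 \land p4) \lor (\lnot p3 \land p4) \lor \lnot p1 \lor \lnot p2

((\lnot p1 \to \lnot p3) \to (\lnot p4 \land p1)) \to (\lnot p1 \lor \lnot p2)
≡ \lnot ((\lnot p1 \to \lnot p3) \to (\lnot p4 \land p1)) \lor \lnot p1 \lor \lnot p2   [eliminate \to]
≡ \lnot (\lnot (\lnot p1 \to \lnot p3) \lor (\lnot p4 \land p1)) \lor \lnot p1 \lor \lnot p2   [eliminate \to]
≡ \lnot (\lnot (\lnot \lnot p1 \lor \lnot p3) \lor (\lnot p4 \land p1)) \lor \lnot p1 \lor \lnot p2   [eliminate \to]
≡ (\lnot \lnot (\lnot \lnot p1 \lor \lnot p3) \land \lnot (\lnot p4 \land p1)) \lor \lnot p1 \lor \lnot p2   [De Morgan]
≡ ((\lnot \lnot p1 \lor \lnot p3) \land \lnot (\lnot p4 \land p1)) \lor \lnot p1 \lor \lnot p2   [double negation]
≡ ((p1 \lor \lnot p3) \land \lnot (\lnot p4 \land p1)) \lor \lnot p1 \lor \lnot p2   [double negation]
≡ ((p1 \lor \lnot p3) \land (\lnot \lnot p4 \lor \lnot p1)) \lor \lnot p1 \lor \lnot p2   [De Morgan]
≡ ((p1 \lor \lnot p3) \land (p4 \lor \lnot p1)) \lor \lnot p1 \lor \lnot p2   [double negation]
≡ (p1 \land p4) \lor (p1 \land \lnot p1) \lor (\lnot p3 \land p4) \lor (\lnot p3 \land \lnot p1) \lor \lnot p1 \lor \lnot p2   [distribute \land over \lor]
≡ (p1 \land p4) \lor (\lnot p3 \land p4) \lor \lnot p1 \lor \lnot p2   [simplify]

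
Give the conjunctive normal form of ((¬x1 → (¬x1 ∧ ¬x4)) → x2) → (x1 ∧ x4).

((¬x1 → (¬x1 ∧ ¬x4)) → x2) → (x1 ∧ x4)
≡ ¬((¬x1 → (¬x1 ∧ ¬x4)) → x2) ∨ (x1 ∧ x4)   — eliminate →
≡ ¬(¬(¬x1 → (¬x1 ∧ ¬x4)) ∨ x2) ∨ (x1 ∧ x4)   — eliminate →
≡ ¬(¬(¬¬x1 ∨ (¬x1 ∧ ¬x4)) ∨ x2) ∨ (x1 ∧ x4)   — eliminate →
≡ (¬¬(¬¬x1 ∨ (¬x1 ∧ ¬x4)) ∧ ¬x2) ∨ (x1 ∧ x4)   — De Morgan
≡ ((¬¬x1 ∨ (¬x1 ∧ ¬x4)) ∧ ¬x2) ∨ (x1 ∧ x4)   — double negation
≡ ((x1 ∨ (¬x1 ∧ ¬x4)) ∧ ¬x2) ∨ (x1 ∧ x4)   — double negation
≡ (x1 ∨ ¬x1 ∨ x1) ∧ (x1 ∨ ¬x1 ∨ x4) ∧ (x1 ∨ ¬x4 ∨ x1) ∧ (x1 ∨ ¬x4 ∨ x4) ∧ (¬x2 ∨ x1) ∧ (¬x2 ∨ x4)   — distribute ∨ over ∧
≡ (x1 ∨ ¬x4) ∧ (¬x2 ∨ x1) ∧ (¬x2 ∨ x4)   — simplify

(x1 ∨ ¬x4) ∧ (¬x2 ∨ x1) ∧ (¬x2 ∨ x4)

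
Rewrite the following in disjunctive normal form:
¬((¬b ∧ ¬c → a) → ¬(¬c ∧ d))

¬((¬b ∧ ¬c → a) → ¬(¬c ∧ d))
= ¬(¬(¬b ∧ ¬c → a) ∨ ¬(¬c ∧ d))
= ¬(¬(¬(¬b ∧ ¬c) ∨ a) ∨ ¬(¬c ∧ d))
= ¬¬(¬(¬b ∧ ¬c) ∨ a) ∧ ¬¬(¬c ∧ d)
= (¬(¬b ∧ ¬c) ∨ a) ∧ ¬¬(¬c ∧ d)
= (¬¬b ∨ ¬¬c ∨ a) ∧ ¬¬(¬c ∧ d)
= (b ∨ ¬¬c ∨ a) ∧ ¬¬(¬c ∧ d)
= (b ∨ c ∨ a) ∧ ¬¬(¬c ∧ d)
= (b ∨ c ∨ a) ∧ ¬c ∧ d
= b ∧ ¬c ∧ d ∨ c ∧ ¬c ∧ d ∨ a ∧ ¬c ∧ d
= b ∧ ¬c ∧ d ∨ a ∧ ¬c ∧ d

b ∧ ¬c ∧ d ∨ a ∧ ¬c ∧ d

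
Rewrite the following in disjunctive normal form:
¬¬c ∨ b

¬¬c ∨ b
⇔ c ∨ b   [double negation]

c ∨ b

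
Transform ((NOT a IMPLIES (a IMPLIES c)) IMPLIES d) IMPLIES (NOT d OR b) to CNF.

NOT d OR b

((NOT a IMPLIES (a IMPLIES c)) IMPLIES d) IMPLIES (NOT d OR b)
⇔ NOT ((NOT a IMPLIES (a IMPLIES c)) IMPLIES d) OR NOT d OR b   — eliminate IMPLIES
⇔ NOT (NOT (NOT a IMPLIES (a IMPLIES c)) OR d) OR NOT d OR b   — eliminate IMPLIES
⇔ NOT (NOT (NOT NOT a OR (a IMPLIES c)) OR d) OR NOT d OR b   — eliminate IMPLIES
⇔ NOT (NOT (NOT NOT a OR NOT a OR c) OR d) OR NOT d OR b   — eliminate IMPLIES
⇔ (NOT NOT (NOT NOT a OR NOT a OR c) AND NOT d) OR NOT d OR b   — De Morgan
⇔ ((NOT NOT a OR NOT a OR c) AND NOT d) OR NOT d OR b   — double negation
⇔ ((a OR NOT a OR c) AND NOT d) OR NOT d OR b   — double negation
⇔ (a OR NOT a OR c OR NOT d OR b) AND (NOT d OR NOT d OR b)   — distribute OR over AND
⇔ NOT d OR b   — simplify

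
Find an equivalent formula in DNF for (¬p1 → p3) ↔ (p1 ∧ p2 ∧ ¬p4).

(¬p1 → p3) ↔ (p1 ∧ p2 ∧ ¬p4)
= ((¬p1 → p3) → (p1 ∧ p2 ∧ ¬p4)) ∧ ((p1 ∧ p2 ∧ ¬p4) → (¬p1 → p3))   [eliminate ↔]
= (¬(¬p1 → p3) ∨ (p1 ∧ p2 ∧ ¬p4)) ∧ ((p1 ∧ p2 ∧ ¬p4) → (¬p1 → p3))   [eliminate →]
= (¬(¬¬p1 ∨ p3) ∨ (p1 ∧ p2 ∧ ¬p4)) ∧ ((p1 ∧ p2 ∧ ¬p4) → (¬p1 → p3))   [eliminate →]
= (¬(¬¬p1 ∨ p3) ∨ (p1 ∧ p2 ∧ ¬p4)) ∧ (¬(p1 ∧ p2 ∧ ¬p4) ∨ (¬p1 → p3))   [eliminate →]
= (¬(¬¬p1 ∨ p3) ∨ (p1 ∧ p2 ∧ ¬p4)) ∧ (¬(p1 ∧ p2 ∧ ¬p4) ∨ ¬¬p1 ∨ p3)   [eliminate →]
= ((¬¬¬p1 ∧ ¬p3) ∨ (p1 ∧ p2 ∧ ¬p4)) ∧ (¬(p1 ∧ p2 ∧ ¬p4) ∨ ¬¬p1 ∨ p3)   [De Morgan]
= ((¬p1 ∧ ¬p3) ∨ (p1 ∧ p2 ∧ ¬p4)) ∧ (¬(p1 ∧ p2 ∧ ¬p4) ∨ ¬¬p1 ∨ p3)   [double negation]
= ((¬p1 ∧ ¬p3) ∨ (p1 ∧ p2 ∧ ¬p4)) ∧ (¬p1 ∨ ¬p2 ∨ ¬¬p4 ∨ ¬¬p1 ∨ p3)   [De Morgan]
= ((¬p1 ∧ ¬p3) ∨ (p1 ∧ p2 ∧ ¬p4)) ∧ (¬p1 ∨ ¬p2 ∨ p4 ∨ ¬¬p1 ∨ p3)   [double negation]
= ((¬p1 ∧ ¬p3) ∨ (p1 ∧ p2 ∧ ¬p4)) ∧ (¬p1 ∨ ¬p2 ∨ p4 ∨ p1 ∨ p3)   [double negation]
= (¬p1 ∧ ¬p3 ∧ ¬p1) ∨ (¬p1 ∧ ¬p3 ∧ ¬p2) ∨ (¬p1 ∧ ¬p3 ∧ p4) ∨ (¬p1 ∧ ¬p3 ∧ p1) ∨ (¬p1 ∧ ¬p3 ∧ p3) ∨ (p1 ∧ p2 ∧ ¬p4 ∧ ¬p1) ∨ (p1 ∧ p2 ∧ ¬p4 ∧ ¬p2) ∨ (p1 ∧ p2 ∧ ¬p4 ∧ p4) ∨ (p1 ∧ p2 ∧ ¬p4 ∧ p1) ∨ (p1 ∧ p2 ∧ ¬p4 ∧ p3)   [distribute ∧ over ∨]
= (¬p1 ∧ ¬p3) ∨ (p1 ∧ p2 ∧ ¬p4)   [simplify]

(¬p1 ∧ ¬p3) ∨ (p1 ∧ p2 ∧ ¬p4)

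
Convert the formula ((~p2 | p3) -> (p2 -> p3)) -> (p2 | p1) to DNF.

((~p2 | p3) -> (p2 -> p3)) -> (p2 | p1)
≡ ~((~p2 | p3) -> (p2 -> p3)) | p2 | p1   [eliminate ->]
≡ ~(~(~p2 | p3) | (p2 -> p3)) | p2 | p1   [eliminate ->]
≡ ~(~(~p2 | p3) | ~p2 | p3) | p2 | p1   [eliminate ->]
≡ (~~(~p2 | p3) & ~~p2 & ~p3) | p2 | p1   [De Morgan]
≡ ((~p2 | p3) & ~~p2 & ~p3) | p2 | p1   [double negation]
≡ ((~p2 | p3) & p2 & ~p3) | p2 | p1   [double negation]
≡ (~p2 & p2 & ~p3) | (p3 & p2 & ~p3) | p2 | p1   [distribute & over |]
≡ p2 | p1   [simplify]

p2 | p1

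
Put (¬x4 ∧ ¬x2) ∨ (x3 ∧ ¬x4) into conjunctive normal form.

(¬x4 ∧ ¬x2) ∨ (x3 ∧ ¬x4)
⇔ (¬x4 ∨ x3) ∧ (¬x4 ∨ ¬x4) ∧ (¬x2 ∨ x3) ∧ (¬x2 ∨ ¬x4)   [distribute ∨ over ∧]
⇔ ¬x4 ∧ (¬x2 ∨ x3)   [simplify]

¬x4 ∧ (¬x2 ∨ x3)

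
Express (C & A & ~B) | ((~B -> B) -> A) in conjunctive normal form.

(C & A & ~B) | ((~B -> B) -> A)
≡ (C & A & ~B) | ~(~B -> B) | A
≡ (C & A & ~B) | ~(~~B | B) | A
≡ (C & A & ~B) | (~~~B & ~B) | A
≡ (C & A & ~B) | (~B & ~B) | A
≡ (C | ~B | A) & (C | ~B | A) & (A | ~B | A) & (A | ~B | A) & (~B | ~B | A) & (~B | ~B | A)
≡ A | ~B

A | ~B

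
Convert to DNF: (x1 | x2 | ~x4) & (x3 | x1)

(x1 | x2 | ~x4) & (x3 | x1)
= (x1 & x3) | (x1 & x1) | (x2 & x3) | (x2 & x1) | (~x4 & x3) | (~x4 & x1)
= x1 | (x2 & x3) | (~x4 & x3)

x1 | (x2 & x3) | (~x4 & x3)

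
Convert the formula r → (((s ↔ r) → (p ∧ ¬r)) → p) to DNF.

r → (((s ↔ r) → (p ∧ ¬r)) → p)
≡ ¬r ∨ (((s ↔ r) → (p ∧ ¬r)) → p)   — eliminate →
≡ ¬r ∨ ¬((s ↔ r) → (p ∧ ¬r)) ∨ p   — eliminate →
≡ ¬r ∨ ¬(¬(s ↔ r) ∨ (p ∧ ¬r)) ∨ p   — eliminate →
≡ ¬r ∨ ¬(¬((s → r) ∧ (r → s)) ∨ (p ∧ ¬r)) ∨ p   — eliminate ↔
≡ ¬r ∨ ¬(¬((¬s ∨ r) ∧ (r → s)) ∨ (p ∧ ¬r)) ∨ p   — eliminate →
≡ ¬r ∨ ¬(¬((¬s ∨ r) ∧ (¬r ∨ s)) ∨ (p ∧ ¬r)) ∨ p   — eliminate →
≡ ¬r ∨ (¬¬((¬s ∨ r) ∧ (¬r ∨ s)) ∧ ¬(p ∧ ¬r)) ∨ p   — De Morgan
≡ ¬r ∨ ((¬s ∨ r) ∧ (¬r ∨ s) ∧ ¬(p ∧ ¬r)) ∨ p   — double negation
≡ ¬r ∨ ((¬s ∨ r) ∧ (¬r ∨ s) ∧ (¬p ∨ ¬¬r)) ∨ p   — De Morgan
≡ ¬r ∨ ((¬s ∨ r) ∧ (¬r ∨ s) ∧ (¬p ∨ r)) ∨ p   — double negation
≡ ¬r ∨ (¬s ∧ ¬r ∧ ¬p) ∨ (¬s ∧ ¬r ∧ r) ∨ (¬s ∧ s ∧ ¬p) ∨ (¬s ∧ s ∧ r) ∨ (r ∧ ¬r ∧ ¬p) ∨ (r ∧ ¬r ∧ r) ∨ (r ∧ s ∧ ¬p) ∨ (r ∧ s ∧ r) ∨ p   — distribute ∧ over ∨
≡ ¬r ∨ (r ∧ s) ∨ p   — simplify

¬r ∨ (r ∧ s) ∨ p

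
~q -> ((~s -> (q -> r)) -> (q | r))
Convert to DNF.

~q -> ((~s -> (q -> r)) -> (q | r))
= ~~q | ((~s -> (q -> r)) -> (q | r))   [eliminate ->]
= ~~q | ~(~s -> (q -> r)) | q | r   [eliminate ->]
= ~~q | ~(~~s | (q -> r)) | q | r   [eliminate ->]
= ~~q | ~(~~s | ~q | r) | q | r   [eliminate ->]
= q | ~(~~s | ~q | r) | q | r   [double negation]
= q | (~~~s & ~~q & ~r) | q | r   [De Morgan]
= q | (~s & ~~q & ~r) | q | r   [double negation]
= q | (~s & q & ~r) | q | r   [double negation]
= q | r   [simplify]

q | r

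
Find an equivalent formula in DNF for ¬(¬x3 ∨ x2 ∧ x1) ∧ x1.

x3 ∧ ¬x2 ∧ x1

¬(¬x3 ∨ x2 ∧ x1) ∧ x1
⇔ ¬¬x3 ∧ ¬(x2 ∧ x1) ∧ x1   [De Morgan]
⇔ x3 ∧ ¬(x2 ∧ x1) ∧ x1   [double negation]
⇔ x3 ∧ (¬x2 ∨ ¬x1) ∧ x1   [De Morgan]
⇔ x3 ∧ ¬x2 ∧ x1 ∨ x3 ∧ ¬x1 ∧ x1   [distribute ∧ over ∨]
⇔ x3 ∧ ¬x2 ∧ x1   [simplify]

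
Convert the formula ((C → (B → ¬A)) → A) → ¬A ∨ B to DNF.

¬A ∨ B

((C → (B → ¬A)) → A) → ¬A ∨ B
⇔ ¬((C → (B → ¬A)) → A) ∨ ¬A ∨ B   — eliminate →
⇔ ¬(¬(C → (B → ¬A)) ∨ A) ∨ ¬A ∨ B   — eliminate →
⇔ ¬(¬(¬C ∨ (B → ¬A)) ∨ A) ∨ ¬A ∨ B   — eliminate →
⇔ ¬(¬(¬C ∨ ¬B ∨ ¬A) ∨ A) ∨ ¬A ∨ B   — eliminate →
⇔ ¬¬(¬C ∨ ¬B ∨ ¬A) ∧ ¬A ∨ ¬A ∨ B   — De Morgan
⇔ (¬C ∨ ¬B ∨ ¬A) ∧ ¬A ∨ ¬A ∨ B   — double negation
⇔ ¬C ∧ ¬A ∨ ¬B ∧ ¬A ∨ ¬A ∧ ¬A ∨ ¬A ∨ B   — distribute ∧ over ∨
⇔ ¬A ∨ B   — simplify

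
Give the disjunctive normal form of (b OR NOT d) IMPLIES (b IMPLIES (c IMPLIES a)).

NOT b OR NOT c OR a

(b OR NOT d) IMPLIES (b IMPLIES (c IMPLIES a))
= NOT (b OR NOT d) OR (b IMPLIES (c IMPLIES a))   (eliminate IMPLIES)
= NOT (b OR NOT d) OR NOT b OR (c IMPLIES a)   (eliminate IMPLIES)
= NOT (b OR NOT d) OR NOT b OR NOT c OR a   (eliminate IMPLIES)
= (NOT b AND NOT NOT d) OR NOT b OR NOT c OR a   (De Morgan)
= (NOT b AND d) OR NOT b OR NOT c OR a   (double negation)
= NOT b OR NOT c OR a   (simplify)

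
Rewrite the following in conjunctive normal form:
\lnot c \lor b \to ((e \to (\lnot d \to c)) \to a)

\lnot c \lor b \to ((e \to (\lnot d \to c)) \to a)
= \lnot (\lnot c \lor b) \lor ((e \to (\lnot d \to c)) \to a)   — eliminate \to
= \lnot (\lnot c \lor b) \lor \lnot (e \to (\lnot d \to c)) \lor a   — eliminate \to
= \lnot (\lnot c \lor b) \lor \lnot (\lnot e \lor (\lnot d \to c)) \lor a   — eliminate \to
= \lnot (\lnot c \lor b) \lor \lnot (\lnot e \lor \lnot \lnot d \lor c) \lor a   — eliminate \to
= \lnot \lnot c \land \lnot b \lor \lnot (\lnot e \lor \lnot \lnot d \lor c) \lor a   — De Morgan
= c \land \lnot b \lor \lnot (\lnot e \lor \lnot \lnot d \lor c) \lor a   — double negation
= c \land \lnot b \lor \lnot \lnot e \land \lnot \lnot \lnot d \land \lnot c \lor a   — De Morgan
= c \land \lnot b \lor e \land \lnot \lnot \lnot d \land \lnot c \lor a   — double negation
= c \land \lnot b \lor e \land \lnot d \land \lnot c \lor a   — double negation
= (c \lor e \lor a) \land (c \lor \lnot d \lor a) \land (c \lor \lnot c \lor a) \land (\lnot b \lor e \lor a) \land (\lnot b \lor \lnot d \lor a) \land (\lnot b \lor \lnot c \lor a)   — distribute \lor over \land
= (c \lor e \lor a) \land (c \lor \lnot d \lor a) \land (\lnot b \lor e \lor a) \land (\lnot b \lor \lnot d \lor a) \land (\lnot b \lor \lnot c \lor a)   — simplify

(c \lor e \lor a) \land (c \lor \lnot d \lor a) \land (\lnot b \lor e \lor a) \land (\lnot b \lor \lnot d \lor a) \land (\lnot b \lor \lnot c \lor a)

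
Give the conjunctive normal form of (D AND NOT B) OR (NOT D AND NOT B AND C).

(D OR C) AND NOT B

(D AND NOT B) OR (NOT D AND NOT B AND C)
= (D OR NOT D) AND (D OR NOT B) AND (D OR C) AND (NOT B OR NOT D) AND (NOT B OR NOT B) AND (NOT B OR C)   [distribute OR over AND]
= (D OR C) AND NOT B   [simplify]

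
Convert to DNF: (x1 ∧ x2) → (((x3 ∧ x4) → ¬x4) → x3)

¬x1 ∨ ¬x2 ∨ x3

(x1 ∧ x2) → (((x3 ∧ x4) → ¬x4) → x3)
≡ ¬(x1 ∧ x2) ∨ (((x3 ∧ x4) → ¬x4) → x3)   [eliminate →]
≡ ¬(x1 ∧ x2) ∨ ¬((x3 ∧ x4) → ¬x4) ∨ x3   [eliminate →]
≡ ¬(x1 ∧ x2) ∨ ¬(¬(x3 ∧ x4) ∨ ¬x4) ∨ x3   [eliminate →]
≡ ¬x1 ∨ ¬x2 ∨ ¬(¬(x3 ∧ x4) ∨ ¬x4) ∨ x3   [De Morgan]
≡ ¬x1 ∨ ¬x2 ∨ (¬¬(x3 ∧ x4) ∧ ¬¬x4) ∨ x3   [De Morgan]
≡ ¬x1 ∨ ¬x2 ∨ (x3 ∧ x4 ∧ ¬¬x4) ∨ x3   [double negation]
≡ ¬x1 ∨ ¬x2 ∨ (x3 ∧ x4 ∧ x4) ∨ x3   [double negation]
≡ ¬x1 ∨ ¬x2 ∨ x3   [simplify]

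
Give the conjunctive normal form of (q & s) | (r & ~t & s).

(q & s) | (r & ~t & s)
⇔ (q | r) & (q | ~t) & (q | s) & (s | r) & (s | ~t) & (s | s)   [distribute | over &]
⇔ (q | r) & (q | ~t) & s   [simplify]

(q | r) & (q | ~t) & s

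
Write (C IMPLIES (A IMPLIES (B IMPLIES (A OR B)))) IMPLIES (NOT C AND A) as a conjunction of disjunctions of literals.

(C IMPLIES (A IMPLIES (B IMPLIES (A OR B)))) IMPLIES (NOT C AND A)
= NOT (C IMPLIES (A IMPLIES (B IMPLIES (A OR B)))) OR (NOT C AND A)   [eliminate IMPLIES]
= NOT (NOT C OR (A IMPLIES (B IMPLIES (A OR B)))) OR (NOT C AND A)   [eliminate IMPLIES]
= NOT (NOT C OR NOT A OR (B IMPLIES (A OR B))) OR (NOT C AND A)   [eliminate IMPLIES]
= NOT (NOT C OR NOT A OR NOT B OR A OR B) OR (NOT C AND A)   [eliminate IMPLIES]
= (NOT NOT C AND NOT NOT A AND NOT NOT B AND NOT A AND NOT B) OR (NOT C AND A)   [De Morgan]
= (C AND NOT NOT A AND NOT NOT B AND NOT A AND NOT B) OR (NOT C AND A)   [double negation]
= (C AND A AND NOT NOT B AND NOT A AND NOT B) OR (NOT C AND A)   [double negation]
= (C AND A AND B AND NOT A AND NOT B) OR (NOT C AND A)   [double negation]
= (C OR NOT C) AND (C OR A) AND (A OR NOT C) AND (A OR A) AND (B OR NOT C) AND (B OR A) AND (NOT A OR NOT C) AND (NOT A OR A) AND (NOT B OR NOT C) AND (NOT B OR A)   [distribute OR over AND]
= A AND (B OR NOT C) AND (NOT A OR NOT C) AND (NOT B OR NOT C)   [simplify]

A AND (B OR NOT C) AND (NOT A OR NOT C) AND (NOT B OR NOT C)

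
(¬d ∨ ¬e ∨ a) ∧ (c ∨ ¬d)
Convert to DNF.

¬d ∨ ¬e ∧ c ∨ a ∧ c

(¬d ∨ ¬e ∨ a) ∧ (c ∨ ¬d)
≡ ¬d ∧ c ∨ ¬d ∧ ¬d ∨ ¬e ∧ c ∨ ¬e ∧ ¬d ∨ a ∧ c ∨ a ∧ ¬d   — distribute ∧ over ∨
≡ ¬d ∨ ¬e ∧ c ∨ a ∧ c   — simplify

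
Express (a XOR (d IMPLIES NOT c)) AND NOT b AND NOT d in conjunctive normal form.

(a XOR (d IMPLIES NOT c)) AND NOT b AND NOT d
= (a OR (d IMPLIES NOT c)) AND NOT (a AND (d IMPLIES NOT c)) AND NOT b AND NOT d   [expand XOR]
= (a OR NOT d OR NOT c) AND NOT (a AND (d IMPLIES NOT c)) AND NOT b AND NOT d   [eliminate IMPLIES]
= (a OR NOT d OR NOT c) AND NOT (a AND (NOT d OR NOT c)) AND NOT b AND NOT d   [eliminate IMPLIES]
= (a OR NOT d OR NOT c) AND (NOT a OR NOT (NOT d OR NOT c)) AND NOT b AND NOT d   [De Morgan]
= (a OR NOT d OR NOT c) AND (NOT a OR (NOT NOT d AND NOT NOT c)) AND NOT b AND NOT d   [De Morgan]
= (a OR NOT d OR NOT c) AND (NOT a OR (d AND NOT NOT c)) AND NOT b AND NOT d   [double negation]
= (a OR NOT d OR NOT c) AND (NOT a OR (d AND c)) AND NOT b AND NOT d   [double negation]
= (a OR NOT d OR NOT c) AND (NOT a OR d) AND (NOT a OR c) AND NOT b AND NOT d   [distribute OR over AND]
= (NOT a OR d) AND (NOT a OR c) AND NOT b AND NOT d   [simplify]

(NOT a OR d) AND (NOT a OR c) AND NOT b AND NOT d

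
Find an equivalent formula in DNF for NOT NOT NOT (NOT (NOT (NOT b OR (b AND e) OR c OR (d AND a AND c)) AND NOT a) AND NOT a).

(b AND NOT e AND NOT c AND NOT a) OR a

NOT NOT NOT (NOT (NOT (NOT b OR (b AND e) OR c OR (d AND a AND c)) AND NOT a) AND NOT a)
≡ NOT (NOT (NOT (NOT b OR (b AND e) OR c OR (d AND a AND c)) AND NOT a) AND NOT a)   [double negation]
≡ NOT NOT (NOT (NOT b OR (b AND e) OR c OR (d AND a AND c)) AND NOT a) OR NOT NOT a   [De Morgan]
≡ (NOT (NOT b OR (b AND e) OR c OR (d AND a AND c)) AND NOT a) OR NOT NOT a   [double negation]
≡ (NOT NOT b AND NOT (b AND e) AND NOT c AND NOT (d AND a AND c) AND NOT a) OR NOT NOT a   [De Morgan]
≡ (b AND NOT (b AND e) AND NOT c AND NOT (d AND a AND c) AND NOT a) OR NOT NOT a   [double negation]
≡ (b AND (NOT b OR NOT e) AND NOT c AND NOT (d AND a AND c) AND NOT a) OR NOT NOT a   [De Morgan]
≡ (b AND (NOT b OR NOT e) AND NOT c AND (NOT d OR NOT a OR NOT c) AND NOT a) OR NOT NOT a   [De Morgan]
≡ (b AND (NOT b OR NOT e) AND NOT c AND (NOT d OR NOT a OR NOT c) AND NOT a) OR a   [double negation]
≡ (b AND NOT b AND NOT c AND NOT d AND NOT a) OR (b AND NOT b AND NOT c AND NOT a AND NOT a) OR (b AND NOT b AND NOT c AND NOT c AND NOT a) OR (b AND NOT e AND NOT c AND NOT d AND NOT a) OR (b AND NOT e AND NOT c AND NOT a AND NOT a) OR (b AND NOT e AND NOT c AND NOT c AND NOT a) OR a   [distribute AND over OR]
≡ (b AND NOT e AND NOT c AND NOT a) OR a   [simplify]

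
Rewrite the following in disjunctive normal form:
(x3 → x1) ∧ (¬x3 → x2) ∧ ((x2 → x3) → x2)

(¬x3 ∧ x2) ∨ (x1 ∧ x2)

(x3 → x1) ∧ (¬x3 → x2) ∧ ((x2 → x3) → x2)
≡ (¬x3 ∨ x1) ∧ (¬x3 → x2) ∧ ((x2 → x3) → x2)   [eliminate →]
≡ (¬x3 ∨ x1) ∧ (¬¬x3 ∨ x2) ∧ ((x2 → x3) → x2)   [eliminate →]
≡ (¬x3 ∨ x1) ∧ (¬¬x3 ∨ x2) ∧ (¬(x2 → x3) ∨ x2)   [eliminate →]
≡ (¬x3 ∨ x1) ∧ (¬¬x3 ∨ x2) ∧ (¬(¬x2 ∨ x3) ∨ x2)   [eliminate →]
≡ (¬x3 ∨ x1) ∧ (x3 ∨ x2) ∧ (¬(¬x2 ∨ x3) ∨ x2)   [double negation]
≡ (¬x3 ∨ x1) ∧ (x3 ∨ x2) ∧ ((¬¬x2 ∧ ¬x3) ∨ x2)   [De Morgan]
≡ (¬x3 ∨ x1) ∧ (x3 ∨ x2) ∧ ((x2 ∧ ¬x3) ∨ x2)   [double negation]
≡ (¬x3 ∧ x3 ∧ x2 ∧ ¬x3) ∨ (¬x3 ∧ x3 ∧ x2) ∨ (¬x3 ∧ x2 ∧ x2 ∧ ¬x3) ∨ (¬x3 ∧ x2 ∧ x2) ∨ (x1 ∧ x3 ∧ x2 ∧ ¬x3) ∨ (x1 ∧ x3 ∧ x2) ∨ (x1 ∧ x2 ∧ x2 ∧ ¬x3) ∨ (x1 ∧ x2 ∧ x2)   [distribute ∧ over ∨]
≡ (¬x3 ∧ x2) ∨ (x1 ∧ x2)   [simplify]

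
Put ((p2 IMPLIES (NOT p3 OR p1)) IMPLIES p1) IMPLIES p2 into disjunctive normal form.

(NOT p2 AND NOT p1) OR (NOT p3 AND NOT p1) OR p2

((p2 IMPLIES (NOT p3 OR p1)) IMPLIES p1) IMPLIES p2
≡ NOT ((p2 IMPLIES (NOT p3 OR p1)) IMPLIES p1) OR p2   [eliminate IMPLIES]
≡ NOT (NOT (p2 IMPLIES (NOT p3 OR p1)) OR p1) OR p2   [eliminate IMPLIES]
≡ NOT (NOT (NOT p2 OR NOT p3 OR p1) OR p1) OR p2   [eliminate IMPLIES]
≡ (NOT NOT (NOT p2 OR NOT p3 OR p1) AND NOT p1) OR p2   [De Morgan]
≡ ((NOT p2 OR NOT p3 OR p1) AND NOT p1) OR p2   [double negation]
≡ (NOT p2 AND NOT p1) OR (NOT p3 AND NOT p1) OR (p1 AND NOT p1) OR p2   [distribute AND over OR]
≡ (NOT p2 AND NOT p1) OR (NOT p3 AND NOT p1) OR p2   [simplify]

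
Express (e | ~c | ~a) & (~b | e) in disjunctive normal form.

(e | ~c | ~a) & (~b | e)
= (e & ~b) | (e & e) | (~c & ~b) | (~c & e) | (~a & ~b) | (~a & e)
= e | (~c & ~b) | (~a & ~b)

e | (~c & ~b) | (~a & ~b)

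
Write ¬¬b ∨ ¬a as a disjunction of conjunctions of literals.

¬¬b ∨ ¬a
= b ∨ ¬a   — double negation

b ∨ ¬a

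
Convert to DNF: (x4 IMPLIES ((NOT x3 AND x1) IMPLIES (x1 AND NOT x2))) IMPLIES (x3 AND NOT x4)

(x4 AND NOT x3 AND x1 AND x2) OR (x3 AND NOT x4)

(x4 IMPLIES ((NOT x3 AND x1) IMPLIES (x1 AND NOT x2))) IMPLIES (x3 AND NOT x4)
≡ NOT (x4 IMPLIES ((NOT x3 AND x1) IMPLIES (x1 AND NOT x2))) OR (x3 AND NOT x4)   [eliminate IMPLIES]
≡ NOT (NOT x4 OR ((NOT x3 AND x1) IMPLIES (x1 AND NOT x2))) OR (x3 AND NOT x4)   [eliminate IMPLIES]
≡ NOT (NOT x4 OR NOT (NOT x3 AND x1) OR (x1 AND NOT x2)) OR (x3 AND NOT x4)   [eliminate IMPLIES]
≡ (NOT NOT x4 AND NOT NOT (NOT x3 AND x1) AND NOT (x1 AND NOT x2)) OR (x3 AND NOT x4)   [De Morgan]
≡ (x4 AND NOT NOT (NOT x3 AND x1) AND NOT (x1 AND NOT x2)) OR (x3 AND NOT x4)   [double negation]
≡ (x4 AND NOT x3 AND x1 AND NOT (x1 AND NOT x2)) OR (x3 AND NOT x4)   [double negation]
≡ (x4 AND NOT x3 AND x1 AND (NOT x1 OR NOT NOT x2)) OR (x3 AND NOT x4)   [De Morgan]
≡ (x4 AND NOT x3 AND x1 AND (NOT x1 OR x2)) OR (x3 AND NOT x4)   [double negation]
≡ (x4 AND NOT x3 AND x1 AND NOT x1) OR (x4 AND NOT x3 AND x1 AND x2) OR (x3 AND NOT x4)   [distribute AND over OR]
≡ (x4 AND NOT x3 AND x1 AND x2) OR (x3 AND NOT x4)   [simplify]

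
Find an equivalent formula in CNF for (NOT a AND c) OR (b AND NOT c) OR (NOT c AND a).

(NOT a OR NOT c) AND (c OR b OR a)

(NOT a AND c) OR (b AND NOT c) OR (NOT c AND a)
≡ (NOT a OR b OR NOT c) AND (NOT a OR b OR a) AND (NOT a OR NOT c OR NOT c) AND (NOT a OR NOT c OR a) AND (c OR b OR NOT c) AND (c OR b OR a) AND (c OR NOT c OR NOT c) AND (c OR NOT c OR a)   [distribute OR over AND]
≡ (NOT a OR NOT c) AND (c OR b OR a)   [simplify]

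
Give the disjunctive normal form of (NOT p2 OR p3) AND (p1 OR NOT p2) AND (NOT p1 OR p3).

(NOT p2 AND NOT p1) OR (NOT p2 AND p3) OR (p3 AND p1)

(NOT p2 OR p3) AND (p1 OR NOT p2) AND (NOT p1 OR p3)
≡ (NOT p2 AND p1 AND NOT p1) OR (NOT p2 AND p1 AND p3) OR (NOT p2 AND NOT p2 AND NOT p1) OR (NOT p2 AND NOT p2 AND p3) OR (p3 AND p1 AND NOT p1) OR (p3 AND p1 AND p3) OR (p3 AND NOT p2 AND NOT p1) OR (p3 AND NOT p2 AND p3)   [distribute AND over OR]
≡ (NOT p2 AND NOT p1) OR (NOT p2 AND p3) OR (p3 AND p1)   [simplify]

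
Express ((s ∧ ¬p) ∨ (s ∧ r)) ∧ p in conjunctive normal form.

((s ∧ ¬p) ∨ (s ∧ r)) ∧ p
≡ (s ∨ s) ∧ (s ∨ r) ∧ (¬p ∨ s) ∧ (¬p ∨ r) ∧ p   (distribute ∨ over ∧)
≡ s ∧ (¬p ∨ r) ∧ p   (simplify)

s ∧ (¬p ∨ r) ∧ p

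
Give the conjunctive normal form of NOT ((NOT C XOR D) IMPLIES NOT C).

(NOT C OR D) AND C

NOT ((NOT C XOR D) IMPLIES NOT C)
= NOT (NOT (NOT C XOR D) OR NOT C)
= NOT (NOT ((NOT C OR D) AND NOT (NOT C AND D)) OR NOT C)
= NOT NOT ((NOT C OR D) AND NOT (NOT C AND D)) AND NOT NOT C
= (NOT C OR D) AND NOT (NOT C AND D) AND NOT NOT C
= (NOT C OR D) AND (NOT NOT C OR NOT D) AND NOT NOT C
= (NOT C OR D) AND (C OR NOT D) AND NOT NOT C
= (NOT C OR D) AND (C OR NOT D) AND C
= (NOT C OR D) AND C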